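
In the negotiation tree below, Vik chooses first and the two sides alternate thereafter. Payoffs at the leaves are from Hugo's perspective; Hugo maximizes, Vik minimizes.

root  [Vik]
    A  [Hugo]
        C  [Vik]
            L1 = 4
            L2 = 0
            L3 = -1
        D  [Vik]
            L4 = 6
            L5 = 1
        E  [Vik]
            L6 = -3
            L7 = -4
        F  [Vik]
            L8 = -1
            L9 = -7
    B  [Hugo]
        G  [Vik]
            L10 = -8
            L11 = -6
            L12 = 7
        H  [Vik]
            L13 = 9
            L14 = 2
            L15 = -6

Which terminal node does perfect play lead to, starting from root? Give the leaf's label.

L15

C (Vik): min(4, 0, -1) = -1
D (Vik): min(6, 1) = 1
E (Vik): min(-3, -4) = -4
F (Vik): min(-1, -7) = -7
A (Hugo): max(-1, 1, -4, -7) = 1
G (Vik): min(-8, -6, 7) = -8
H (Vik): min(9, 2, -6) = -6
B (Hugo): max(-8, -6) = -6
root (Vik): min(1, -6) = -6
At root, Vik picks B (lowest: -6).
At B, Hugo picks H (highest: -6).
At H, Vik picks L15 (lowest: -6).
Terminal value -6.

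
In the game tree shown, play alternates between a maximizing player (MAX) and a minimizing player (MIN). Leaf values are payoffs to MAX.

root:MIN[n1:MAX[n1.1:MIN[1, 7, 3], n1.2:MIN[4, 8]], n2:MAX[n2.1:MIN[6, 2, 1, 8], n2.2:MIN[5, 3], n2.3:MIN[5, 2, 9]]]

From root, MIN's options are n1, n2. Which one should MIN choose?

n1.1 (MIN): min(1, 7, 3) = 1
n1.2 (MIN): min(4, 8) = 4
n1 (MAX): max(1, 4) = 4
n2.1 (MIN): min(6, 2, 1, 8) = 1
n2.2 (MIN): min(5, 3) = 3
n2.3 (MIN): min(5, 2, 9) = 2
n2 (MAX): max(1, 3, 2) = 3
root (MIN): min(4, 3) = 3
MIN at root wants the lowest of {n1=4, n2=3}, so chooses n2.

n2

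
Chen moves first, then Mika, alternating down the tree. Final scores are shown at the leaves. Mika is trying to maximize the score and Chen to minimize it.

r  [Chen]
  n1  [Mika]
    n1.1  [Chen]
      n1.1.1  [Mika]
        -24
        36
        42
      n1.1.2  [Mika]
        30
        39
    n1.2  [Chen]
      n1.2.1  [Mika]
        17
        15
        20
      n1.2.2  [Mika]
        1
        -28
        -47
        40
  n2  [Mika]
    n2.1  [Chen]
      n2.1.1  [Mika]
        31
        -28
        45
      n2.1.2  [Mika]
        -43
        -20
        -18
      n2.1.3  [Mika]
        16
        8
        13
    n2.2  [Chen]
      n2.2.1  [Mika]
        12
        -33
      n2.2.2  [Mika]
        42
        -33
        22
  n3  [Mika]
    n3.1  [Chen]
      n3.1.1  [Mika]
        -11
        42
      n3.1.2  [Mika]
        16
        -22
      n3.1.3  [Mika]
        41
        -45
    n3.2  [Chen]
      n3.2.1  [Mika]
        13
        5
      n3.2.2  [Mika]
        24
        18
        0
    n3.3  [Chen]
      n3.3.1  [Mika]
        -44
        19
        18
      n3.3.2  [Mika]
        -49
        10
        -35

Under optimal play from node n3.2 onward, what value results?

n3.2.1 (Mika): max(13, 5) = 13
n3.2.2 (Mika): max(24, 18, 0) = 24
n3.2 (Chen): min(13, 24) = 13

13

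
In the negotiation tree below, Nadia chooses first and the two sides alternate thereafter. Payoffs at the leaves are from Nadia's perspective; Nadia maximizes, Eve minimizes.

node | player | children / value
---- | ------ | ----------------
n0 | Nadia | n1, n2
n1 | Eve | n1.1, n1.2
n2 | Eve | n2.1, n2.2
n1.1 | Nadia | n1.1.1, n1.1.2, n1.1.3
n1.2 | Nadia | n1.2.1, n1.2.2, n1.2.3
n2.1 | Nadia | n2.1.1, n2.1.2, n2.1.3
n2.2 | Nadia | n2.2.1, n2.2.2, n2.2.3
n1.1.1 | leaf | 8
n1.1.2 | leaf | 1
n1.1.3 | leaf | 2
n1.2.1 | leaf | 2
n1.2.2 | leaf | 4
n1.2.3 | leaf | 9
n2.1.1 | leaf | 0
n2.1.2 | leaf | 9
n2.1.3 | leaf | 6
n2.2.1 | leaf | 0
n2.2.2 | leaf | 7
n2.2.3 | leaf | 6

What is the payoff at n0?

n1.1 (Nadia): max(8, 1, 2) = 8
n1.2 (Nadia): max(2, 4, 9) = 9
n1 (Eve): min(8, 9) = 8
n2.1 (Nadia): max(0, 9, 6) = 9
n2.2 (Nadia): max(0, 7, 6) = 7
n2 (Eve): min(9, 7) = 7
n0 (Nadia): max(8, 7) = 8

8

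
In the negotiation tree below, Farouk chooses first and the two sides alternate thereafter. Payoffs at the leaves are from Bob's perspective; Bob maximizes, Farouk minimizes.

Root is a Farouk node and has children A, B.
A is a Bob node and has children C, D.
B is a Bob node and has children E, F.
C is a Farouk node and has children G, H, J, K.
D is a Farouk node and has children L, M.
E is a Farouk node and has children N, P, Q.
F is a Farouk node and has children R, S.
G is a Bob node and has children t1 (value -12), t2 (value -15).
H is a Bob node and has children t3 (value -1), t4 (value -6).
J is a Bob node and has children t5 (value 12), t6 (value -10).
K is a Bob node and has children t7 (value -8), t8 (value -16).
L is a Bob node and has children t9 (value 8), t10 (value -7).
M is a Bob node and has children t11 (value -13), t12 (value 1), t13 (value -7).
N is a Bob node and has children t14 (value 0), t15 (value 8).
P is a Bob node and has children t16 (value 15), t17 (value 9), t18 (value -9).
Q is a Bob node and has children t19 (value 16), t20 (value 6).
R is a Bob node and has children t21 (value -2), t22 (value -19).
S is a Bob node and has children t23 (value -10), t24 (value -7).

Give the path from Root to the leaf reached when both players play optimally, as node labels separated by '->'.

G (Bob): max(-12, -15) = -12
H (Bob): max(-1, -6) = -1
J (Bob): max(12, -10) = 12
K (Bob): max(-8, -16) = -8
C (Farouk): min(-12, -1, 12, -8) = -12
L (Bob): max(8, -7) = 8
M (Bob): max(-13, 1, -7) = 1
D (Farouk): min(8, 1) = 1
A (Bob): max(-12, 1) = 1
N (Bob): max(0, 8) = 8
P (Bob): max(15, 9, -9) = 15
Q (Bob): max(16, 6) = 16
E (Farouk): min(8, 15, 16) = 8
R (Bob): max(-2, -19) = -2
S (Bob): max(-10, -7) = -7
F (Farouk): min(-2, -7) = -7
B (Bob): max(8, -7) = 8
Root (Farouk): min(1, 8) = 1
At Root, Farouk picks A (lowest: 1).
At A, Bob picks D (highest: 1).
At D, Farouk picks M (lowest: 1).
At M, Bob picks t12 (highest: 1).
Terminal value 1.

Root -> A -> D -> M -> t12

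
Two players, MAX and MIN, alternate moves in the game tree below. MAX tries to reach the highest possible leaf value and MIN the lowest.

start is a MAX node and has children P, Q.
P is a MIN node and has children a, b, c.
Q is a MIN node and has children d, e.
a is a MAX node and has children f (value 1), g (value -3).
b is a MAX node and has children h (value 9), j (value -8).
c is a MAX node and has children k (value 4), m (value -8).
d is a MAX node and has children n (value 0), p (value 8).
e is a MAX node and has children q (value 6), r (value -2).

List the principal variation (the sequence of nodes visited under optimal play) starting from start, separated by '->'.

start -> Q -> e -> q

a (MAX): max(1, -3) = 1
b (MAX): max(9, -8) = 9
c (MAX): max(4, -8) = 4
P (MIN): min(1, 9, 4) = 1
d (MAX): max(0, 8) = 8
e (MAX): max(6, -2) = 6
Q (MIN): min(8, 6) = 6
start (MAX): max(1, 6) = 6
At start, MAX picks Q (highest: 6).
At Q, MIN picks e (lowest: 6).
At e, MAX picks q (highest: 6).
Terminal value 6.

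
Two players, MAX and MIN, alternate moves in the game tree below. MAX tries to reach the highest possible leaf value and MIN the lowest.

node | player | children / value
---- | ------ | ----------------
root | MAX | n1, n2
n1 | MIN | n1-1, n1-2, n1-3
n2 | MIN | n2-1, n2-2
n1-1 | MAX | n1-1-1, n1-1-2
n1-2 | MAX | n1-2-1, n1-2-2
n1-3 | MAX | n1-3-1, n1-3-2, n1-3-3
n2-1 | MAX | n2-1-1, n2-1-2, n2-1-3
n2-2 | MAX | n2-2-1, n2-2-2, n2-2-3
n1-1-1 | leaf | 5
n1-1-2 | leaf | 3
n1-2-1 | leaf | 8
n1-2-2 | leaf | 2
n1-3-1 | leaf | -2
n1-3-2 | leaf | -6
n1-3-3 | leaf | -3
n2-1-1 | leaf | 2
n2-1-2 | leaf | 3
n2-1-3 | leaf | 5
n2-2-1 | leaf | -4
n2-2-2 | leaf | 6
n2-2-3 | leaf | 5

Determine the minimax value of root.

5

n1-1 (MAX): max(5, 3) = 5
n1-2 (MAX): max(8, 2) = 8
n1-3 (MAX): max(-2, -6, -3) = -2
n1 (MIN): min(5, 8, -2) = -2
n2-1 (MAX): max(2, 3, 5) = 5
n2-2 (MAX): max(-4, 6, 5) = 6
n2 (MIN): min(5, 6) = 5
root (MAX): max(-2, 5) = 5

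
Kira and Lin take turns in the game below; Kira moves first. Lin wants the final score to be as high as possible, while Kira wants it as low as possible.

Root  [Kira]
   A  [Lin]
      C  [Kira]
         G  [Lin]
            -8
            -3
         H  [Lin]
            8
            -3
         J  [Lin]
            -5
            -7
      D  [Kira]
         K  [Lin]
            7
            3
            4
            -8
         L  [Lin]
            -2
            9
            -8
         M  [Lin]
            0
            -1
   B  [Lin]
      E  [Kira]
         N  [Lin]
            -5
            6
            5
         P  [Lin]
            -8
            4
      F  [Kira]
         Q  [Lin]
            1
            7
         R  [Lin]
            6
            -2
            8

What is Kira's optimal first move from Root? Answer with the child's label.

A

G (Lin): max(-8, -3) = -3
H (Lin): max(8, -3) = 8
J (Lin): max(-5, -7) = -5
C (Kira): min(-3, 8, -5) = -5
K (Lin): max(7, 3, 4, -8) = 7
L (Lin): max(-2, 9, -8) = 9
M (Lin): max(0, -1) = 0
D (Kira): min(7, 9, 0) = 0
A (Lin): max(-5, 0) = 0
N (Lin): max(-5, 6, 5) = 6
P (Lin): max(-8, 4) = 4
E (Kira): min(6, 4) = 4
Q (Lin): max(1, 7) = 7
R (Lin): max(6, -2, 8) = 8
F (Kira): min(7, 8) = 7
B (Lin): max(4, 7) = 7
Root (Kira): min(0, 7) = 0
Kira at Root wants the lowest of {A=0, B=7}, so chooses A.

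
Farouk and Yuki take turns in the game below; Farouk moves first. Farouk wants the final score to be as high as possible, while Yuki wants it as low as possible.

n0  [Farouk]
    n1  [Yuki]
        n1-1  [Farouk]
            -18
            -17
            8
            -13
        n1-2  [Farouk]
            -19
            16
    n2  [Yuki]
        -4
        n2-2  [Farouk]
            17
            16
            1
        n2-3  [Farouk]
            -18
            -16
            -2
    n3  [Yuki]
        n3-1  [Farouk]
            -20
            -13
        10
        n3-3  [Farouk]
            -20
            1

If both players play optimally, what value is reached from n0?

8

n1-1 (Farouk): max(-18, -17, 8, -13) = 8
n1-2 (Farouk): max(-19, 16) = 16
n1 (Yuki): min(8, 16) = 8
n2-2 (Farouk): max(17, 16, 1) = 17
n2-3 (Farouk): max(-18, -16, -2) = -2
n2 (Yuki): min(-4, 17, -2) = -4
n3-1 (Farouk): max(-20, -13) = -13
n3-3 (Farouk): max(-20, 1) = 1
n3 (Yuki): min(-13, 10, 1) = -13
n0 (Farouk): max(8, -4, -13) = 8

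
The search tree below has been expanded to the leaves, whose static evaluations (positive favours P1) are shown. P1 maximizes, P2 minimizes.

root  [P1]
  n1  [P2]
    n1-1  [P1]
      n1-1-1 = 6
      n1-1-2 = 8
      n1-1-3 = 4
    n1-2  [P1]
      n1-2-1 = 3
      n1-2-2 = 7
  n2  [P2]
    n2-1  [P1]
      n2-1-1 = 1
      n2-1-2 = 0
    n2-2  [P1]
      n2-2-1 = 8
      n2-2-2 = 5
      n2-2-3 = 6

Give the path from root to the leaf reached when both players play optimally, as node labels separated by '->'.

root -> n1 -> n1-2 -> n1-2-2

n1-1 (P1): max(6, 8, 4) = 8
n1-2 (P1): max(3, 7) = 7
n1 (P2): min(8, 7) = 7
n2-1 (P1): max(1, 0) = 1
n2-2 (P1): max(8, 5, 6) = 8
n2 (P2): min(1, 8) = 1
root (P1): max(7, 1) = 7
At root, P1 picks n1 (highest: 7).
At n1, P2 picks n1-2 (lowest: 7).
At n1-2, P1 picks n1-2-2 (highest: 7).
Terminal value 7.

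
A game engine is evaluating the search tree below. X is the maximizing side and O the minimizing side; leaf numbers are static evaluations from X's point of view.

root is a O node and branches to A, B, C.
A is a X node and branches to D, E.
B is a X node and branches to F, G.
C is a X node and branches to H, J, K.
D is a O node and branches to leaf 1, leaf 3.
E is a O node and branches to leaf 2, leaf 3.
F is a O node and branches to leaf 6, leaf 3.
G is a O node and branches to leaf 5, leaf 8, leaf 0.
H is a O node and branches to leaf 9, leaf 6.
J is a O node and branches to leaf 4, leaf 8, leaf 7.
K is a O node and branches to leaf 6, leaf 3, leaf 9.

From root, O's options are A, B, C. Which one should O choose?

D (O): min(1, 3) = 1
E (O): min(2, 3) = 2
A (X): max(1, 2) = 2
F (O): min(6, 3) = 3
G (O): min(5, 8, 0) = 0
B (X): max(3, 0) = 3
H (O): min(9, 6) = 6
J (O): min(4, 8, 7) = 4
K (O): min(6, 3, 9) = 3
C (X): max(6, 4, 3) = 6
root (O): min(2, 3, 6) = 2
O at root wants the lowest of {A=2, B=3, C=6}, so chooses A.

A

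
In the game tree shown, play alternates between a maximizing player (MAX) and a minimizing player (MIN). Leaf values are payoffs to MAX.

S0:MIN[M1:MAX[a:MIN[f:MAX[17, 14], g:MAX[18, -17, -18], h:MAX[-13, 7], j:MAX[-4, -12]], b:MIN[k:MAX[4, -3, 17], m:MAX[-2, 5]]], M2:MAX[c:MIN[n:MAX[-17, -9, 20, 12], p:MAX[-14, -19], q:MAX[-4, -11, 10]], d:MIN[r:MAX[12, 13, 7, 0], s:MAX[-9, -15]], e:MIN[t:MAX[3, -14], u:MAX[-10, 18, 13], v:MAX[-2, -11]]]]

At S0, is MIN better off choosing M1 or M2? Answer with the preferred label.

M2

f (MAX): max(17, 14) = 17
g (MAX): max(18, -17, -18) = 18
h (MAX): max(-13, 7) = 7
j (MAX): max(-4, -12) = -4
a (MIN): min(17, 18, 7, -4) = -4
k (MAX): max(4, -3, 17) = 17
m (MAX): max(-2, 5) = 5
b (MIN): min(17, 5) = 5
M1 (MAX): max(-4, 5) = 5
n (MAX): max(-17, -9, 20, 12) = 20
p (MAX): max(-14, -19) = -14
q (MAX): max(-4, -11, 10) = 10
c (MIN): min(20, -14, 10) = -14
r (MAX): max(12, 13, 7, 0) = 13
s (MAX): max(-9, -15) = -9
d (MIN): min(13, -9) = -9
t (MAX): max(3, -14) = 3
u (MAX): max(-10, 18, 13) = 18
v (MAX): max(-2, -11) = -2
e (MIN): min(3, 18, -2) = -2
M2 (MAX): max(-14, -9, -2) = -2
MIN prefers the lower value; M1=5, M2=-2. M2 is better since -2 < 5.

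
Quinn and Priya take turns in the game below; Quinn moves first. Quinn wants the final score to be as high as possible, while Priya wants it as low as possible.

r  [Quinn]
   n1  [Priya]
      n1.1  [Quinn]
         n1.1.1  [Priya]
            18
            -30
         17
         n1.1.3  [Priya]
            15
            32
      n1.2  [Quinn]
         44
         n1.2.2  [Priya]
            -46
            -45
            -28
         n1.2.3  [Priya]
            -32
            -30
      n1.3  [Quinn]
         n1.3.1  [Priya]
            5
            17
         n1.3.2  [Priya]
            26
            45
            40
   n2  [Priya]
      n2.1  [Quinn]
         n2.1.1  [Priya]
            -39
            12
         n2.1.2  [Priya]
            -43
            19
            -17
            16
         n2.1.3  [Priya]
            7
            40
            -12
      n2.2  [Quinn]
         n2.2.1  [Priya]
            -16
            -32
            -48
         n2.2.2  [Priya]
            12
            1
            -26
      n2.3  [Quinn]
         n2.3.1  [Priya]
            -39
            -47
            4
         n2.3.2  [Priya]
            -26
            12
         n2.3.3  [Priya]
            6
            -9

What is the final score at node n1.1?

n1.1.1 (Priya): min(18, -30) = -30
n1.1.3 (Priya): min(15, 32) = 15
n1.1 (Quinn): max(-30, 17, 15) = 17

17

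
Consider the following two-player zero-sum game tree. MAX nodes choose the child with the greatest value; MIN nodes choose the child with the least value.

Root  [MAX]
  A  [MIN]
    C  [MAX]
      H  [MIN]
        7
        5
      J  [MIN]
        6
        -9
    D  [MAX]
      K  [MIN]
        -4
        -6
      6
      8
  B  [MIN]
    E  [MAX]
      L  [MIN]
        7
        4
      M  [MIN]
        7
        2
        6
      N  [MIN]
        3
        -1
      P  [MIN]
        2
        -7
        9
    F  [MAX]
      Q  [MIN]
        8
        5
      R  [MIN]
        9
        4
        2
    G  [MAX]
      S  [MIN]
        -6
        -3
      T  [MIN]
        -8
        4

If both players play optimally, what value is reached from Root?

H (MIN): min(7, 5) = 5
J (MIN): min(6, -9) = -9
C (MAX): max(5, -9) = 5
K (MIN): min(-4, -6) = -6
D (MAX): max(-6, 6, 8) = 8
A (MIN): min(5, 8) = 5
L (MIN): min(7, 4) = 4
M (MIN): min(7, 2, 6) = 2
N (MIN): min(3, -1) = -1
P (MIN): min(2, -7, 9) = -7
E (MAX): max(4, 2, -1, -7) = 4
Q (MIN): min(8, 5) = 5
R (MIN): min(9, 4, 2) = 2
F (MAX): max(5, 2) = 5
S (MIN): min(-6, -3) = -6
T (MIN): min(-8, 4) = -8
G (MAX): max(-6, -8) = -6
B (MIN): min(4, 5, -6) = -6
Root (MAX): max(5, -6) = 5

5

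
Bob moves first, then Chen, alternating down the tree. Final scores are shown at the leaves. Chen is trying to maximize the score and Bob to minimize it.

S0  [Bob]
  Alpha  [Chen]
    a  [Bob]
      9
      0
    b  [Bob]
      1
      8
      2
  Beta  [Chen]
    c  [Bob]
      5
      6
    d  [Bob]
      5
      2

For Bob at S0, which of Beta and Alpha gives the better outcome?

c (Bob): min(5, 6) = 5
d (Bob): min(5, 2) = 2
Beta (Chen): max(5, 2) = 5
a (Bob): min(9, 0) = 0
b (Bob): min(1, 8, 2) = 1
Alpha (Chen): max(0, 1) = 1
Bob prefers the lower value; Beta=5, Alpha=1. Alpha is better since 1 < 5.

Alpha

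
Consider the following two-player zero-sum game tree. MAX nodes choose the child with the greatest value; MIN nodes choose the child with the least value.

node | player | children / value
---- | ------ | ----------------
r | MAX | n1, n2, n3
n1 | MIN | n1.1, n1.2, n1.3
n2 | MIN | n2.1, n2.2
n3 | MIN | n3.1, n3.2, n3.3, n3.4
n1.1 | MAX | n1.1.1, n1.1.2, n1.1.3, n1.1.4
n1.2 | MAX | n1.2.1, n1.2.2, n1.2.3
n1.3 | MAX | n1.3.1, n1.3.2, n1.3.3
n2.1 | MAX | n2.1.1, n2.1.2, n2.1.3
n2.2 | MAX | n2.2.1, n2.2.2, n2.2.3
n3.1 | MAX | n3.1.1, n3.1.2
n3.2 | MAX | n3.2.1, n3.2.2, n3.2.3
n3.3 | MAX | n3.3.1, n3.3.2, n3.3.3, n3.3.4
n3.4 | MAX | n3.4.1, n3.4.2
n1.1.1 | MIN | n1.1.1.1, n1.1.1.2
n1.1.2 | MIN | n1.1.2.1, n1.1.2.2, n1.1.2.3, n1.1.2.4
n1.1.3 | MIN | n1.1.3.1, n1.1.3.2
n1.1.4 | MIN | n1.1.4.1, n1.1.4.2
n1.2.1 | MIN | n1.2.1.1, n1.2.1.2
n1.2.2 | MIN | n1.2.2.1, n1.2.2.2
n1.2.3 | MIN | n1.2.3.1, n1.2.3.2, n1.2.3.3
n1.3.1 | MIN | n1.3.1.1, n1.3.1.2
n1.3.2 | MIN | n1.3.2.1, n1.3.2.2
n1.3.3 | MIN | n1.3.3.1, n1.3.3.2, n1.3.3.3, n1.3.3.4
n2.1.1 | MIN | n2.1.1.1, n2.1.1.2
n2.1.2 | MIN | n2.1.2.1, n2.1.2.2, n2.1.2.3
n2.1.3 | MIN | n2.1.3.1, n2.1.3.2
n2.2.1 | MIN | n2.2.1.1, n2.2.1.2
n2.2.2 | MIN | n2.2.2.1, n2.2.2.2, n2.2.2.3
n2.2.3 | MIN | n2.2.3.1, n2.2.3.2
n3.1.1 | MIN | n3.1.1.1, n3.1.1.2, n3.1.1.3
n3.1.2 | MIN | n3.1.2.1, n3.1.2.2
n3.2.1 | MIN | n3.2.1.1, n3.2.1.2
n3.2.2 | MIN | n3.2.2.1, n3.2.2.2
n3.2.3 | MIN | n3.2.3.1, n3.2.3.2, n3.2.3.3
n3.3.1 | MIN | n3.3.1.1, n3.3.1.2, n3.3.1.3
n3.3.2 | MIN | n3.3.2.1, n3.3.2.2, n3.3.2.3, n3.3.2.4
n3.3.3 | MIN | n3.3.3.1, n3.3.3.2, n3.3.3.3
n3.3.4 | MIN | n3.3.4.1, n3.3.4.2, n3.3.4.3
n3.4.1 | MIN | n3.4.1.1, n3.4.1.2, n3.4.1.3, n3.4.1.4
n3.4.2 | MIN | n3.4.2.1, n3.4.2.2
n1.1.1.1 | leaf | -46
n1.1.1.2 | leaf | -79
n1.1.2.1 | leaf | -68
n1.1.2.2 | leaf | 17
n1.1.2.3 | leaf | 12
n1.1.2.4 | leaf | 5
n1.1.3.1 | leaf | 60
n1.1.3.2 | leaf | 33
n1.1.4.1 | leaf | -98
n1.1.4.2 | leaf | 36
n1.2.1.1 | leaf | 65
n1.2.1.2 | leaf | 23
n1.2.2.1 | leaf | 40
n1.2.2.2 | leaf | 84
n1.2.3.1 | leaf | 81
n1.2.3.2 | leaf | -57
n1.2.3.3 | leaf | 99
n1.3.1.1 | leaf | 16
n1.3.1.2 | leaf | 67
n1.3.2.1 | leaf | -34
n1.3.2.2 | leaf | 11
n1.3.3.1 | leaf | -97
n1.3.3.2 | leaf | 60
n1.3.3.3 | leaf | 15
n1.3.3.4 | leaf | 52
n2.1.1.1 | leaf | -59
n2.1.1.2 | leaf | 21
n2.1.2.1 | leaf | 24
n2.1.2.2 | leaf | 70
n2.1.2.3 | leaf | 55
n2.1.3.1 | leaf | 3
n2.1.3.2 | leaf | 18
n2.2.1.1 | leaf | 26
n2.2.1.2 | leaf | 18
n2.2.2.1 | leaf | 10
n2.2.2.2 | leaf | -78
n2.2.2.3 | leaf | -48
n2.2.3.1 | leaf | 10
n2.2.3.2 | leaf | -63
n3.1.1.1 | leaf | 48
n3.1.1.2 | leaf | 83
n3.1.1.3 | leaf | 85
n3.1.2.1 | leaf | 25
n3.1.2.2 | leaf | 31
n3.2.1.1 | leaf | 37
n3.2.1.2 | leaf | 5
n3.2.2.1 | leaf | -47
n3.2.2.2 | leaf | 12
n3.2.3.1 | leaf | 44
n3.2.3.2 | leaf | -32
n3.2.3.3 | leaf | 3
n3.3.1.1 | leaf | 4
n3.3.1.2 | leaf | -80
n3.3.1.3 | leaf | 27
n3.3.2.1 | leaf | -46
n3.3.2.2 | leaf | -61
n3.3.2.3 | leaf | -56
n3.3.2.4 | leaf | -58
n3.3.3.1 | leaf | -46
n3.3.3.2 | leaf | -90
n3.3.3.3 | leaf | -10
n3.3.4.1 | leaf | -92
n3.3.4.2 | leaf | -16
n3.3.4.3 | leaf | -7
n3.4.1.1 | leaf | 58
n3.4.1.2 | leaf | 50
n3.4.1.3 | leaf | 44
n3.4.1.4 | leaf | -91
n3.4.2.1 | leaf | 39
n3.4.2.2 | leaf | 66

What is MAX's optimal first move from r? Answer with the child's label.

n1.1.1 (MIN): min(-46, -79) = -79
n1.1.2 (MIN): min(-68, 17, 12, 5) = -68
n1.1.3 (MIN): min(60, 33) = 33
n1.1.4 (MIN): min(-98, 36) = -98
n1.1 (MAX): max(-79, -68, 33, -98) = 33
n1.2.1 (MIN): min(65, 23) = 23
n1.2.2 (MIN): min(40, 84) = 40
n1.2.3 (MIN): min(81, -57, 99) = -57
n1.2 (MAX): max(23, 40, -57) = 40
n1.3.1 (MIN): min(16, 67) = 16
n1.3.2 (MIN): min(-34, 11) = -34
n1.3.3 (MIN): min(-97, 60, 15, 52) = -97
n1.3 (MAX): max(16, -34, -97) = 16
n1 (MIN): min(33, 40, 16) = 16
n2.1.1 (MIN): min(-59, 21) = -59
n2.1.2 (MIN): min(24, 70, 55) = 24
n2.1.3 (MIN): min(3, 18) = 3
n2.1 (MAX): max(-59, 24, 3) = 24
n2.2.1 (MIN): min(26, 18) = 18
n2.2.2 (MIN): min(10, -78, -48) = -78
n2.2.3 (MIN): min(10, -63) = -63
n2.2 (MAX): max(18, -78, -63) = 18
n2 (MIN): min(24, 18) = 18
n3.1.1 (MIN): min(48, 83, 85) = 48
n3.1.2 (MIN): min(25, 31) = 25
n3.1 (MAX): max(48, 25) = 48
n3.2.1 (MIN): min(37, 5) = 5
n3.2.2 (MIN): min(-47, 12) = -47
n3.2.3 (MIN): min(44, -32, 3) = -32
n3.2 (MAX): max(5, -47, -32) = 5
n3.3.1 (MIN): min(4, -80, 27) = -80
n3.3.2 (MIN): min(-46, -61, -56, -58) = -61
n3.3.3 (MIN): min(-46, -90, -10) = -90
n3.3.4 (MIN): min(-92, -16, -7) = -92
n3.3 (MAX): max(-80, -61, -90, -92) = -61
n3.4.1 (MIN): min(58, 50, 44, -91) = -91
n3.4.2 (MIN): min(39, 66) = 39
n3.4 (MAX): max(-91, 39) = 39
n3 (MIN): min(48, 5, -61, 39) = -61
r (MAX): max(16, 18, -61) = 18
MAX at r wants the highest of {n1=16, n2=18, n3=-61}, so chooses n2.

n2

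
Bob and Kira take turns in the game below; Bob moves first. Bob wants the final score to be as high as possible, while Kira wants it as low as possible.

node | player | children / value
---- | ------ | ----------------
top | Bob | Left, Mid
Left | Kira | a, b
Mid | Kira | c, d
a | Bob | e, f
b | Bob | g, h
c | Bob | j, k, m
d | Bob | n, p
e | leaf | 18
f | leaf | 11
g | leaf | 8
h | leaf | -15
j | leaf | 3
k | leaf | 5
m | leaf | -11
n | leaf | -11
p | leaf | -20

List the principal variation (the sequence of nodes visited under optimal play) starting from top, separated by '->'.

a (Bob): max(18, 11) = 18
b (Bob): max(8, -15) = 8
Left (Kira): min(18, 8) = 8
c (Bob): max(3, 5, -11) = 5
d (Bob): max(-11, -20) = -11
Mid (Kira): min(5, -11) = -11
top (Bob): max(8, -11) = 8
At top, Bob picks Left (highest: 8).
At Left, Kira picks b (lowest: 8).
At b, Bob picks g (highest: 8).
Terminal value 8.

top -> Left -> b -> g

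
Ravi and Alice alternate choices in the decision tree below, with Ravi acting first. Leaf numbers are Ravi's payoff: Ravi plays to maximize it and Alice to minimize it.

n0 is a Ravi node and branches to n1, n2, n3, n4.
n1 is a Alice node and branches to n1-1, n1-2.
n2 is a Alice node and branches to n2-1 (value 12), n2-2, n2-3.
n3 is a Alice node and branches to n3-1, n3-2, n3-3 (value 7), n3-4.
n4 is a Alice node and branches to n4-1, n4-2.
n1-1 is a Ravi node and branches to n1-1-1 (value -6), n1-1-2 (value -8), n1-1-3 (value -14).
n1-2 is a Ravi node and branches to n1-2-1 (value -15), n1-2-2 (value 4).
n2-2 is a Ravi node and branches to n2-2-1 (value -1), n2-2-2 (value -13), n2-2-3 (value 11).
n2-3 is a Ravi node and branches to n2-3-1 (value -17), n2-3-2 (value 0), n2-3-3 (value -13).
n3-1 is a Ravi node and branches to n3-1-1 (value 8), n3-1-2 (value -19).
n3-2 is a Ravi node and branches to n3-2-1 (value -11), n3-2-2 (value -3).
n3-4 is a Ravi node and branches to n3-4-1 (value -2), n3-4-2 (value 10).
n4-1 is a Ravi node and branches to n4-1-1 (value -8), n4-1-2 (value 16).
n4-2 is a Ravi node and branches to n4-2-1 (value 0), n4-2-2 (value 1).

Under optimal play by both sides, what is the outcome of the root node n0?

n1-1 (Ravi): max(-6, -8, -14) = -6
n1-2 (Ravi): max(-15, 4) = 4
n1 (Alice): min(-6, 4) = -6
n2-2 (Ravi): max(-1, -13, 11) = 11
n2-3 (Ravi): max(-17, 0, -13) = 0
n2 (Alice): min(12, 11, 0) = 0
n3-1 (Ravi): max(8, -19) = 8
n3-2 (Ravi): max(-11, -3) = -3
n3-4 (Ravi): max(-2, 10) = 10
n3 (Alice): min(8, -3, 7, 10) = -3
n4-1 (Ravi): max(-8, 16) = 16
n4-2 (Ravi): max(0, 1) = 1
n4 (Alice): min(16, 1) = 1
n0 (Ravi): max(-6, 0, -3, 1) = 1

1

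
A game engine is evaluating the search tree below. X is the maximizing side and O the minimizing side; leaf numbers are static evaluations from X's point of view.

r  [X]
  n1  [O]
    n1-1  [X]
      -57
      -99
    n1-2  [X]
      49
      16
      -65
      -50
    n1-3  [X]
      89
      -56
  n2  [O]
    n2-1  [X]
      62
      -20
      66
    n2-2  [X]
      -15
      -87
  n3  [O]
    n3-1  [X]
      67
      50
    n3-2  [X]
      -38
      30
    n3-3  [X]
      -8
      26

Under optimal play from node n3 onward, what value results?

n3-1 (X): max(67, 50) = 67
n3-2 (X): max(-38, 30) = 30
n3-3 (X): max(-8, 26) = 26
n3 (O): min(67, 30, 26) = 26

26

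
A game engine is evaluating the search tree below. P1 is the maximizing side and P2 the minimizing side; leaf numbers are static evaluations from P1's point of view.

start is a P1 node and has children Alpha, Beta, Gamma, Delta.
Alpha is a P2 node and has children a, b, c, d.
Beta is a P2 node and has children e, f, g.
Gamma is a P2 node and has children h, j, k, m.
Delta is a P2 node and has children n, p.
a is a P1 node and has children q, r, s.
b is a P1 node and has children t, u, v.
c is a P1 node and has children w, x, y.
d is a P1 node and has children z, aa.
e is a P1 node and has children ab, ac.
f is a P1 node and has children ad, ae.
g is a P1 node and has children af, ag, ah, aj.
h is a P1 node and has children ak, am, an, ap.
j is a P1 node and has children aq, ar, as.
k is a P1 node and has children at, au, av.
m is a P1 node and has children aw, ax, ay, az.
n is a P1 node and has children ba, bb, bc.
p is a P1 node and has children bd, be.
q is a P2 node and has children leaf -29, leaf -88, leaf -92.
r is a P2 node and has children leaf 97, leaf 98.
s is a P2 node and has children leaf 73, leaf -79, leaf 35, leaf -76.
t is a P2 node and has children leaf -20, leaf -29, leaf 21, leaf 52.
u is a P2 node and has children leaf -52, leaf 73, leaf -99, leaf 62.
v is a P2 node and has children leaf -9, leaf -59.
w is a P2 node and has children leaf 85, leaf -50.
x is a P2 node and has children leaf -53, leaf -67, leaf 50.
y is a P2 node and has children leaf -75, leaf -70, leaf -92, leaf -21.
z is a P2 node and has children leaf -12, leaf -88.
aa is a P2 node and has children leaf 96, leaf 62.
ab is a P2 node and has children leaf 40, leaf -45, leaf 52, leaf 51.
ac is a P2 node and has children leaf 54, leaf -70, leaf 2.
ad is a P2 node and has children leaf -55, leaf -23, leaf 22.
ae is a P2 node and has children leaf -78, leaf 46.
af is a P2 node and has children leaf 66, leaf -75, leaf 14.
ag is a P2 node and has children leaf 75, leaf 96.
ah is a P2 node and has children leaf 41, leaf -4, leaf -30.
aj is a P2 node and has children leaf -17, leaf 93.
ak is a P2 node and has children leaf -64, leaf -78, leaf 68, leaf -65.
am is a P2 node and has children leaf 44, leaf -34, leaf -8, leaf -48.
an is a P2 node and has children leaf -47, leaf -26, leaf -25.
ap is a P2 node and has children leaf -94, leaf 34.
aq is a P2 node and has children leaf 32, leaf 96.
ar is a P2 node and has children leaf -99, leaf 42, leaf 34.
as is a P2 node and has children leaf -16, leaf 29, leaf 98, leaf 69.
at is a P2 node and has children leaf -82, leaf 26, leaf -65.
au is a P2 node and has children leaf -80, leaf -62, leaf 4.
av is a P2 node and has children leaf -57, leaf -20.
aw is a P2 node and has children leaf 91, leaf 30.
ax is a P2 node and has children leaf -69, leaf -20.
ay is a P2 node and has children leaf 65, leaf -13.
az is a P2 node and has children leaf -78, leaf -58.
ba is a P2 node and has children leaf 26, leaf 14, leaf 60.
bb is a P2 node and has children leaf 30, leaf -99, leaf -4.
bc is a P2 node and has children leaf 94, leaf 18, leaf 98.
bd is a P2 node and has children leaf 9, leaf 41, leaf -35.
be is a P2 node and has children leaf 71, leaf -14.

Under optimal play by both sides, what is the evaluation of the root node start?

q (P2): min(-29, -88, -92) = -92
r (P2): min(97, 98) = 97
s (P2): min(73, -79, 35, -76) = -79
a (P1): max(-92, 97, -79) = 97
t (P2): min(-20, -29, 21, 52) = -29
u (P2): min(-52, 73, -99, 62) = -99
v (P2): min(-9, -59) = -59
b (P1): max(-29, -99, -59) = -29
w (P2): min(85, -50) = -50
x (P2): min(-53, -67, 50) = -67
y (P2): min(-75, -70, -92, -21) = -92
c (P1): max(-50, -67, -92) = -50
z (P2): min(-12, -88) = -88
aa (P2): min(96, 62) = 62
d (P1): max(-88, 62) = 62
Alpha (P2): min(97, -29, -50, 62) = -50
ab (P2): min(40, -45, 52, 51) = -45
ac (P2): min(54, -70, 2) = -70
e (P1): max(-45, -70) = -45
ad (P2): min(-55, -23, 22) = -55
ae (P2): min(-78, 46) = -78
f (P1): max(-55, -78) = -55
af (P2): min(66, -75, 14) = -75
ag (P2): min(75, 96) = 75
ah (P2): min(41, -4, -30) = -30
aj (P2): min(-17, 93) = -17
g (P1): max(-75, 75, -30, -17) = 75
Beta (P2): min(-45, -55, 75) = -55
ak (P2): min(-64, -78, 68, -65) = -78
am (P2): min(44, -34, -8, -48) = -48
an (P2): min(-47, -26, -25) = -47
ap (P2): min(-94, 34) = -94
h (P1): max(-78, -48, -47, -94) = -47
aq (P2): min(32, 96) = 32
ar (P2): min(-99, 42, 34) = -99
as (P2): min(-16, 29, 98, 69) = -16
j (P1): max(32, -99, -16) = 32
at (P2): min(-82, 26, -65) = -82
au (P2): min(-80, -62, 4) = -80
av (P2): min(-57, -20) = -57
k (P1): max(-82, -80, -57) = -57
aw (P2): min(91, 30) = 30
ax (P2): min(-69, -20) = -69
ay (P2): min(65, -13) = -13
az (P2): min(-78, -58) = -78
m (P1): max(30, -69, -13, -78) = 30
Gamma (P2): min(-47, 32, -57, 30) = -57
ba (P2): min(26, 14, 60) = 14
bb (P2): min(30, -99, -4) = -99
bc (P2): min(94, 18, 98) = 18
n (P1): max(14, -99, 18) = 18
bd (P2): min(9, 41, -35) = -35
be (P2): min(71, -14) = -14
p (P1): max(-35, -14) = -14
Delta (P2): min(18, -14) = -14
start (P1): max(-50, -55, -57, -14) = -14

-14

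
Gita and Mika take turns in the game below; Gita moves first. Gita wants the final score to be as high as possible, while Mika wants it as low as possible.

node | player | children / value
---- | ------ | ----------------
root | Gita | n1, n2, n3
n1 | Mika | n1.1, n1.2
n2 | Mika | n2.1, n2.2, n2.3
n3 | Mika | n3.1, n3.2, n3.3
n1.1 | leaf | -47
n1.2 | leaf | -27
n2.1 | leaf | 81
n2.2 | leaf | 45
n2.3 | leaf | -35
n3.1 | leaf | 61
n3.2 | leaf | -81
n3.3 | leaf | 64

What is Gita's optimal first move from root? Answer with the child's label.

n1 (Mika): min(-47, -27) = -47
n2 (Mika): min(81, 45, -35) = -35
n3 (Mika): min(61, -81, 64) = -81
root (Gita): max(-47, -35, -81) = -35
Gita at root wants the highest of {n1=-47, n2=-35, n3=-81}, so chooses n2.

n2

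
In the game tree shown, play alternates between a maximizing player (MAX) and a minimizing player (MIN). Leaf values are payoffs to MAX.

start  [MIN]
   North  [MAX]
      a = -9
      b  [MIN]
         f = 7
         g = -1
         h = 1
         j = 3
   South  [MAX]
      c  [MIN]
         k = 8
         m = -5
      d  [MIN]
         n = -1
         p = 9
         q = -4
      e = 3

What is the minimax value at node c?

-5

c (MIN): min(8, -5) = -5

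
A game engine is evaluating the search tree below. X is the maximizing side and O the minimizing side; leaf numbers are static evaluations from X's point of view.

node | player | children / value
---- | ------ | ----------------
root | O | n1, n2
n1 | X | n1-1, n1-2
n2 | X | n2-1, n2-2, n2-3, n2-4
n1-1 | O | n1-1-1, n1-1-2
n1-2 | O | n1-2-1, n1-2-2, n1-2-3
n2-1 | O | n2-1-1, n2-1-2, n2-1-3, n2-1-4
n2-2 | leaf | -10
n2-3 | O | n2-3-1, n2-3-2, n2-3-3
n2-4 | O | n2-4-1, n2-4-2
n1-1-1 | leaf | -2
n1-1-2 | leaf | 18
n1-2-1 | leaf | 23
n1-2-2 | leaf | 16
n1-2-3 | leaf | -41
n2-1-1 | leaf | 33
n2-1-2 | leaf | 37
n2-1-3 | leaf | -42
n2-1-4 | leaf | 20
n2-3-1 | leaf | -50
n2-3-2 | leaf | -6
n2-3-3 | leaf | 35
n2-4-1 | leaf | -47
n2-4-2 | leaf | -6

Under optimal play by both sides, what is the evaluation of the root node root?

-10

n1-1 (O): min(-2, 18) = -2
n1-2 (O): min(23, 16, -41) = -41
n1 (X): max(-2, -41) = -2
n2-1 (O): min(33, 37, -42, 20) = -42
n2-3 (O): min(-50, -6, 35) = -50
n2-4 (O): min(-47, -6) = -47
n2 (X): max(-42, -10, -50, -47) = -10
root (O): min(-2, -10) = -10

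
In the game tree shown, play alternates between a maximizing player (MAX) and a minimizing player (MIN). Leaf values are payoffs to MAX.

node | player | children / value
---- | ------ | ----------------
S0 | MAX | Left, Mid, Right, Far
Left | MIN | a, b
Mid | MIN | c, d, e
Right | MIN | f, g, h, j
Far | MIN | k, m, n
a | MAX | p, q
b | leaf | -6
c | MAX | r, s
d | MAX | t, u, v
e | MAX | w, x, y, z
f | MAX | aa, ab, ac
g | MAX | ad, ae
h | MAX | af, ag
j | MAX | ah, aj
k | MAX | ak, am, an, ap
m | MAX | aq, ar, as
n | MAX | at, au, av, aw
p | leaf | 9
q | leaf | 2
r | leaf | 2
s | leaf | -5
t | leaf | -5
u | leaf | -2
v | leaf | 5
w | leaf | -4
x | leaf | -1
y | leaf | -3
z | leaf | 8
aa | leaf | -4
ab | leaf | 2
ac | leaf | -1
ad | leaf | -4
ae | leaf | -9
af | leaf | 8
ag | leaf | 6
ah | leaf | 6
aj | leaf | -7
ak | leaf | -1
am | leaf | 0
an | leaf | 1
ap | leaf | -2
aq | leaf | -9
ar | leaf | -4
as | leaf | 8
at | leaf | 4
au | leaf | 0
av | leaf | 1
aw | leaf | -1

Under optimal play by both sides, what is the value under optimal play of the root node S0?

2

a (MAX): max(9, 2) = 9
Left (MIN): min(9, -6) = -6
c (MAX): max(2, -5) = 2
d (MAX): max(-5, -2, 5) = 5
e (MAX): max(-4, -1, -3, 8) = 8
Mid (MIN): min(2, 5, 8) = 2
f (MAX): max(-4, 2, -1) = 2
g (MAX): max(-4, -9) = -4
h (MAX): max(8, 6) = 8
j (MAX): max(6, -7) = 6
Right (MIN): min(2, -4, 8, 6) = -4
k (MAX): max(-1, 0, 1, -2) = 1
m (MAX): max(-9, -4, 8) = 8
n (MAX): max(4, 0, 1, -1) = 4
Far (MIN): min(1, 8, 4) = 1
S0 (MAX): max(-6, 2, -4, 1) = 2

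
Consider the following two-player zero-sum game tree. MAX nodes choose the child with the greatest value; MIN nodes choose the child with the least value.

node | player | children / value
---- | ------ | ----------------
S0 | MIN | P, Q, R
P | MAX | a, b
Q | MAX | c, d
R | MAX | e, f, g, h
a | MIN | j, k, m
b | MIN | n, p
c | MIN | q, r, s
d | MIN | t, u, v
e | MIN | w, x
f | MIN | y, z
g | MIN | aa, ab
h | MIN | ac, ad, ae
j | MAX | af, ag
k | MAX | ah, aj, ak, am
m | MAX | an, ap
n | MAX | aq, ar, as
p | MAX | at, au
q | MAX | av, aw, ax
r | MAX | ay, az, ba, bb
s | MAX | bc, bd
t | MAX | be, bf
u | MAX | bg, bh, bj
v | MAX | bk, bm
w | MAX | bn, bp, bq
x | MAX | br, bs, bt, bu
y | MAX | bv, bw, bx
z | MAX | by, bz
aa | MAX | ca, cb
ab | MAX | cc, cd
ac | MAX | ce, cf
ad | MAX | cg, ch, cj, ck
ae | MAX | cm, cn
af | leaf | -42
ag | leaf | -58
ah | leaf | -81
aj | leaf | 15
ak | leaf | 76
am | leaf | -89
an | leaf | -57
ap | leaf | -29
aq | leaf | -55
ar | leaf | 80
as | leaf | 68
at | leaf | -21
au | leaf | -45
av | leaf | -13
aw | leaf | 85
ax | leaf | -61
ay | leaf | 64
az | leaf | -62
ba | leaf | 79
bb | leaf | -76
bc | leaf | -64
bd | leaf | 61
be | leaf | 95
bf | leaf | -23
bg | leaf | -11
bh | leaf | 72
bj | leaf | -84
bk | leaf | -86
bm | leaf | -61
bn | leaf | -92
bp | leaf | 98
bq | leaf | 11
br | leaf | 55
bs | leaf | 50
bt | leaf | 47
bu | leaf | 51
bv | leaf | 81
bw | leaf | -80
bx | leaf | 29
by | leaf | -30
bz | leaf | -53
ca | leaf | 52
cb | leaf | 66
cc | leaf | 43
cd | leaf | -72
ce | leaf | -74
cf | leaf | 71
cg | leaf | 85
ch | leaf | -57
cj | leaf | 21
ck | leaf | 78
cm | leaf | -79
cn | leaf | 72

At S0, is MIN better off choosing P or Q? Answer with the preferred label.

P

j (MAX): max(-42, -58) = -42
k (MAX): max(-81, 15, 76, -89) = 76
m (MAX): max(-57, -29) = -29
a (MIN): min(-42, 76, -29) = -42
n (MAX): max(-55, 80, 68) = 80
p (MAX): max(-21, -45) = -21
b (MIN): min(80, -21) = -21
P (MAX): max(-42, -21) = -21
q (MAX): max(-13, 85, -61) = 85
r (MAX): max(64, -62, 79, -76) = 79
s (MAX): max(-64, 61) = 61
c (MIN): min(85, 79, 61) = 61
t (MAX): max(95, -23) = 95
u (MAX): max(-11, 72, -84) = 72
v (MAX): max(-86, -61) = -61
d (MIN): min(95, 72, -61) = -61
Q (MAX): max(61, -61) = 61
MIN prefers the lower value; P=-21, Q=61. P is better since -21 < 61.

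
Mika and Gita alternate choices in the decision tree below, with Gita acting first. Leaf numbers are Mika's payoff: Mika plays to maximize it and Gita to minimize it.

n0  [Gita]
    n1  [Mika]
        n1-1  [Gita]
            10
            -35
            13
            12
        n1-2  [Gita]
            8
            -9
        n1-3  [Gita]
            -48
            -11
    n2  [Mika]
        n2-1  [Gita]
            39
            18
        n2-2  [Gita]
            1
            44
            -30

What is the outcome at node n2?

n2-1 (Gita): min(39, 18) = 18
n2-2 (Gita): min(1, 44, -30) = -30
n2 (Mika): max(18, -30) = 18

18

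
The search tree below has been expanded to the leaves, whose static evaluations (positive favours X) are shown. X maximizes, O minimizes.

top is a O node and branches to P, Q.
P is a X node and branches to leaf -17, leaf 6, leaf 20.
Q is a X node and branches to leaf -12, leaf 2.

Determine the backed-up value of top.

2

P (X): max(-17, 6, 20) = 20
Q (X): max(-12, 2) = 2
top (O): min(20, 2) = 2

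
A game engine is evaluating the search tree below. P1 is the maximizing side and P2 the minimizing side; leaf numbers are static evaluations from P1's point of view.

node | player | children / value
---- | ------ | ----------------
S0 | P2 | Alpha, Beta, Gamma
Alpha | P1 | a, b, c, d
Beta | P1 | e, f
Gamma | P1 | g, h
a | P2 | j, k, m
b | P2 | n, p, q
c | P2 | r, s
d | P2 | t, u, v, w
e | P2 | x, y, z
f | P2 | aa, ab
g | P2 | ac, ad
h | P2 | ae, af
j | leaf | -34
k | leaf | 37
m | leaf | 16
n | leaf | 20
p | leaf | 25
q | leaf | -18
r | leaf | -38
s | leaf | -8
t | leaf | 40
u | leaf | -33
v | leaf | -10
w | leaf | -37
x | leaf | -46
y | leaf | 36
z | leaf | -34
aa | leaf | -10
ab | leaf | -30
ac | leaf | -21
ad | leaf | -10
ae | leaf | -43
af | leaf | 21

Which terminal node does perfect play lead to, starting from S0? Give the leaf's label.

ab

a (P2): min(-34, 37, 16) = -34
b (P2): min(20, 25, -18) = -18
c (P2): min(-38, -8) = -38
d (P2): min(40, -33, -10, -37) = -37
Alpha (P1): max(-34, -18, -38, -37) = -18
e (P2): min(-46, 36, -34) = -46
f (P2): min(-10, -30) = -30
Beta (P1): max(-46, -30) = -30
g (P2): min(-21, -10) = -21
h (P2): min(-43, 21) = -43
Gamma (P1): max(-21, -43) = -21
S0 (P2): min(-18, -30, -21) = -30
At S0, P2 picks Beta (lowest: -30).
At Beta, P1 picks f (highest: -30).
At f, P2 picks ab (lowest: -30).
Terminal value -30.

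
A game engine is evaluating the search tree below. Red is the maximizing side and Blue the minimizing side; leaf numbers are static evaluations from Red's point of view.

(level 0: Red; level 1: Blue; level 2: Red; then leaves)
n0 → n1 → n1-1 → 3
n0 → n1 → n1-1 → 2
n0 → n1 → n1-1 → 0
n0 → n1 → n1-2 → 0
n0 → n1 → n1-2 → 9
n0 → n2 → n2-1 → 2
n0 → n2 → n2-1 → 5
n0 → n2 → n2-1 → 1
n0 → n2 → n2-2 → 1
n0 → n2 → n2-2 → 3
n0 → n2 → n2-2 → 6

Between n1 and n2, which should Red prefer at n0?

n2

n1-1 (Red): max(3, 2, 0) = 3
n1-2 (Red): max(0, 9) = 9
n1 (Blue): min(3, 9) = 3
n2-1 (Red): max(2, 5, 1) = 5
n2-2 (Red): max(1, 3, 6) = 6
n2 (Blue): min(5, 6) = 5
Red prefers the higher value; n1=3, n2=5. n2 is better since 5 > 3.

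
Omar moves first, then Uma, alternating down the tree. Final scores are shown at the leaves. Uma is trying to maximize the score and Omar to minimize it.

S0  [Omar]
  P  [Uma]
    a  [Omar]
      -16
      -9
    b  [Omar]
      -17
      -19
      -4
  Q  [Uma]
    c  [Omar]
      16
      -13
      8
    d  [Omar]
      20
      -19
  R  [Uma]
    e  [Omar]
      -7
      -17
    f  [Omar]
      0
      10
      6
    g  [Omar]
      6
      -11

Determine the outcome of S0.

a (Omar): min(-16, -9) = -16
b (Omar): min(-17, -19, -4) = -19
P (Uma): max(-16, -19) = -16
c (Omar): min(16, -13, 8) = -13
d (Omar): min(20, -19) = -19
Q (Uma): max(-13, -19) = -13
e (Omar): min(-7, -17) = -17
f (Omar): min(0, 10, 6) = 0
g (Omar): min(6, -11) = -11
R (Uma): max(-17, 0, -11) = 0
S0 (Omar): min(-16, -13, 0) = -16

-16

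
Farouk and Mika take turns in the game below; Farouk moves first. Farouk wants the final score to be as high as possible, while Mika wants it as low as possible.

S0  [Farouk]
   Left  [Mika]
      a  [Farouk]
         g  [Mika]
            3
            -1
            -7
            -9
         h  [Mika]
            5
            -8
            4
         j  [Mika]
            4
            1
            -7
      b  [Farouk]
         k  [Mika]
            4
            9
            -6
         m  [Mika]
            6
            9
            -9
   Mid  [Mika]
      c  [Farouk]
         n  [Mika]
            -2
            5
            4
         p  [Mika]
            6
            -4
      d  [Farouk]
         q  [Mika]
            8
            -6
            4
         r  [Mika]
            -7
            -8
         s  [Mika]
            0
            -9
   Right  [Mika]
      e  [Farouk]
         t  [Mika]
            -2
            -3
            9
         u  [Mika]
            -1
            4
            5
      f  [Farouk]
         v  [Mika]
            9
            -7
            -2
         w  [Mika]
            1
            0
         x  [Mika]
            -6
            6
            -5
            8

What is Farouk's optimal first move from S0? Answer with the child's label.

g (Mika): min(3, -1, -7, -9) = -9
h (Mika): min(5, -8, 4) = -8
j (Mika): min(4, 1, -7) = -7
a (Farouk): max(-9, -8, -7) = -7
k (Mika): min(4, 9, -6) = -6
m (Mika): min(6, 9, -9) = -9
b (Farouk): max(-6, -9) = -6
Left (Mika): min(-7, -6) = -7
n (Mika): min(-2, 5, 4) = -2
p (Mika): min(6, -4) = -4
c (Farouk): max(-2, -4) = -2
q (Mika): min(8, -6, 4) = -6
r (Mika): min(-7, -8) = -8
s (Mika): min(0, -9) = -9
d (Farouk): max(-6, -8, -9) = -6
Mid (Mika): min(-2, -6) = -6
t (Mika): min(-2, -3, 9) = -3
u (Mika): min(-1, 4, 5) = -1
e (Farouk): max(-3, -1) = -1
v (Mika): min(9, -7, -2) = -7
w (Mika): min(1, 0) = 0
x (Mika): min(-6, 6, -5, 8) = -6
f (Farouk): max(-7, 0, -6) = 0
Right (Mika): min(-1, 0) = -1
S0 (Farouk): max(-7, -6, -1) = -1
Farouk at S0 wants the highest of {Left=-7, Mid=-6, Right=-1}, so chooses Right.

Right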